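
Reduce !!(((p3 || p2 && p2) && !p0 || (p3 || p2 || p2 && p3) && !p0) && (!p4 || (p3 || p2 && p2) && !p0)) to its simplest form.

(p3 || p2) && !p0

!!(((p3 || p2 && p2) && !p0 || (p3 || p2 || p2 && p3) && !p0) && (!p4 || (p3 || p2 && p2) && !p0))
= !!((p3 || p2 || p2 && p3) && !p0 && !p4 || (p3 || p2 && p2) && !p0)
= !!((p3 || p2 || p2 && p3) && !p0 && !p4 || (p3 || p2) && !p0)
= !!((p3 || p2) && !p0 && !p4 || (p3 || p2) && !p0)
= !!((p3 || p2) && !p0)
= (p3 || p2) && !p0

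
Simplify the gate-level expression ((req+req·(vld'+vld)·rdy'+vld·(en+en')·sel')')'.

req+vld·sel'

((req+req·(vld'+vld)·rdy'+vld·(en+en')·sel')')'
= req+req·(vld'+vld)·rdy'+vld·(en+en')·sel'   (double negation)
= req+req·rdy'+vld·(en+en')·sel'   (complement / identity)
= req+vld·(en+en')·sel'   (absorption)
= req+vld·sel'   (complement / identity)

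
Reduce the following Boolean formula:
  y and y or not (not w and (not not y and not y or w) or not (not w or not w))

y or not w

y and y or not (not w and (not not y and not y or w) or not (not w or not w))
= y and y or not (not w and (y and not y or w) or not (not w or not w))   — double negation
= y or not (not w and (y and not y or w) or not (not w or not w))   — idempotence
= y or not (not w and w or not (not w or not w))   — complement / identity
= y or not (not w and w or w and w)   — De Morgan
= y or not w   — distribution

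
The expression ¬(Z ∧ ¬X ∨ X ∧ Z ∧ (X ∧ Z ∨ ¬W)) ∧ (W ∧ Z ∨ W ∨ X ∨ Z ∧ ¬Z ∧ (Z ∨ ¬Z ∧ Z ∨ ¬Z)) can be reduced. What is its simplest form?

¬(Z ∧ ¬X ∨ X ∧ Z ∧ (X ∧ Z ∨ ¬W)) ∧ (W ∧ Z ∨ W ∨ X ∨ Z ∧ ¬Z ∧ (Z ∨ ¬Z ∧ Z ∨ ¬Z))
= ¬(Z ∧ ¬X ∨ X ∧ Z ∧ (X ∧ Z ∨ ¬W)) ∧ (W ∧ Z ∨ W ∨ X ∨ Z ∧ ¬Z ∧ (Z ∨ ¬Z))   — complement / identity
= ¬(Z ∧ ¬X ∨ X ∧ Z) ∧ (W ∧ Z ∨ W ∨ X ∨ Z ∧ ¬Z ∧ (Z ∨ ¬Z))   — absorption
= ¬(Z ∧ ¬X ∨ X ∧ Z) ∧ (W ∧ Z ∨ W ∨ X ∨ Z ∧ ¬Z)   — complement / identity
= ¬Z ∧ (W ∧ Z ∨ W ∨ X ∨ Z ∧ ¬Z)   — distribution
= ¬Z ∧ (W ∨ X ∨ Z ∧ ¬Z)   — absorption
= ¬Z ∧ (W ∨ X)   — complement / identity

¬Z ∧ (W ∨ X)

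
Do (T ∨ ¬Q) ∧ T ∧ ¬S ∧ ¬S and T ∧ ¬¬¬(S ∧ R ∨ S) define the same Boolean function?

E1: (T ∨ ¬Q) ∧ T ∧ ¬S ∧ ¬S
    = T ∧ ¬S ∧ ¬S   — absorption
    = T ∧ ¬S   — idempotence
E2: T ∧ ¬¬¬(S ∧ R ∨ S)
    = T ∧ ¬(S ∧ R ∨ S)   — double negation
    = T ∧ ¬S   — absorption
Both reduce to T ∧ ¬S, so they are equivalent.

Yes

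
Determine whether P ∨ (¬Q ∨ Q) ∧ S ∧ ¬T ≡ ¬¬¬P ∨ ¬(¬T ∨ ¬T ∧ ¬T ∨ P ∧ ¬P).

E1: P ∨ (¬Q ∨ Q) ∧ S ∧ ¬T
    = P ∨ S ∧ ¬T   (complement / identity)
E2: ¬¬¬P ∨ ¬(¬T ∨ ¬T ∧ ¬T ∨ P ∧ ¬P)
    = ¬¬¬P ∨ ¬(¬T ∨ ¬T ∧ ¬T)   (complement / identity)
    = ¬¬¬P ∨ ¬(¬T ∨ ¬T)   (idempotence)
    = ¬P ∨ ¬(¬T ∨ ¬T)   (double negation)
    = ¬P ∨ T ∧ T   (De Morgan)
    = ¬P ∨ T   (idempotence)
These differ: at P=1, Q=0, S=0, T=0, E1 = 1 but E2 = 0.

No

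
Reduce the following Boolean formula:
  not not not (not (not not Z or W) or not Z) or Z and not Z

Z

not not not (not (not not Z or W) or not Z) or Z and not Z
= not (not (not not Z or W) or not Z) or Z and not Z
= (not not Z or W) and Z or Z and not Z
= (Z or W) and Z or Z and not Z
= Z or Z and not Z
= Z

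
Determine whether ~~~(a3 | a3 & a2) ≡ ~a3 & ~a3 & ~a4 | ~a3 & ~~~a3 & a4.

Yes

E1: ~~~(a3 | a3 & a2)
    = ~(a3 | a3 & a2)   (double negation)
    = ~a3   (absorption)
E2: ~a3 & ~a3 & ~a4 | ~a3 & ~~~a3 & a4
    = ~a3 & ~a3 & ~a4 | ~a3 & ~a3 & a4   (double negation)
    = ~a3 & ~a3   (distribution)
    = ~a3   (idempotence)
Both reduce to ~a3, so they are equivalent.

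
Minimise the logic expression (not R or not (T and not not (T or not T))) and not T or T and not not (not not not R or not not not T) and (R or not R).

(not R or not (T and not not (T or not T))) and not T or T and not not (not not not R or not not not T) and (R or not R)
= (not R or not (T and not not (T or not T))) and not T or T and not not (not not not R or not not not T)   — complement / identity
= (not R or not (T and (T or not T))) and not T or T and not not (not not not R or not not not T)   — double negation
= (not R or not T) and not T or T and not not (not not not R or not not not T)   — complement / identity
= (not R or not T) and not T or T and not (not not R and not not T)   — De Morgan
= (not R or not T) and not T or T and (not R or not T)   — De Morgan
= not R or not T   — distribution

not R or not T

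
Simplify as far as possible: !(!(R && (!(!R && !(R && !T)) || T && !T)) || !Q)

!(!(R && (!(!R && !(R && !T)) || T && !T)) || !Q)
= !(!(R && (R || R && !T || T && !T)) || !Q)
= !(!(R && (R || T && !T)) || !Q)
= R && (R || T && !T) && Q
= R && R && Q
= R && Q

R && Q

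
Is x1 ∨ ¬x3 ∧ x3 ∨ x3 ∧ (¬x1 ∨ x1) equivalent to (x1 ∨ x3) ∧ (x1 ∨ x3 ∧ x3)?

E1: x1 ∨ ¬x3 ∧ x3 ∨ x3 ∧ (¬x1 ∨ x1)
    = x1 ∨ x3 ∧ (¬x1 ∨ x1)   — complement / identity
    = x1 ∨ x3   — complement / identity
E2: (x1 ∨ x3) ∧ (x1 ∨ x3 ∧ x3)
    = (x1 ∨ x3) ∧ (x1 ∨ x3)   — idempotence
    = x1 ∨ x3   — idempotence
Both reduce to x1 ∨ x3, so they are equivalent.

Yes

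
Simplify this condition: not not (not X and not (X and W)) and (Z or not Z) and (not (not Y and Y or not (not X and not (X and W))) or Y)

not X

not not (not X and not (X and W)) and (Z or not Z) and (not (not Y and Y or not (not X and not (X and W))) or Y)
= not not (not X and not (X and W)) and (not (not Y and Y or not (not X and not (X and W))) or Y)
= not not (not X and not (X and W)) and (not not (not X and not (X and W)) or Y)
= not not (not X and not (X and W))
= not (X or X and W)
= not X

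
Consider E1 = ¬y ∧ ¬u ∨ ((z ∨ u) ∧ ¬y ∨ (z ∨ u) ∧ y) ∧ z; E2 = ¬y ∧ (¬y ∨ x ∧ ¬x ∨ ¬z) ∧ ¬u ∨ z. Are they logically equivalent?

Yes

E1: ¬y ∧ ¬u ∨ ((z ∨ u) ∧ ¬y ∨ (z ∨ u) ∧ y) ∧ z
    = ¬y ∧ ¬u ∨ (z ∨ u) ∧ z   — distribution
    = ¬y ∧ ¬u ∨ z   — absorption
E2: ¬y ∧ (¬y ∨ x ∧ ¬x ∨ ¬z) ∧ ¬u ∨ z
    = ¬y ∧ (¬y ∨ ¬z) ∧ ¬u ∨ z   — complement / identity
    = ¬y ∧ ¬u ∨ z   — absorption
Both reduce to ¬y ∧ ¬u ∨ z, so they are equivalent.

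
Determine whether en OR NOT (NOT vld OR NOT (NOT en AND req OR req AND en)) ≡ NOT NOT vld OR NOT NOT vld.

E1: en OR NOT (NOT vld OR NOT (NOT en AND req OR req AND en))
    = en OR vld AND (NOT en AND req OR req AND en)   — De Morgan
    = en OR vld AND req   — distribution
E2: NOT NOT vld OR NOT NOT vld
    = NOT NOT vld   — idempotence
    = vld   — double negation
These differ: at en=1, req=0, vld=0, E1 = 1 but E2 = 0.

No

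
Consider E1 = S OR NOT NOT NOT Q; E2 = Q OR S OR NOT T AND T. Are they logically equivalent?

No

E1: S OR NOT NOT NOT Q
    = S OR NOT Q   — double negation
E2: Q OR S OR NOT T AND T
    = Q OR S   — complement / identity
These differ: at Q=1, S=0, T=0, E1 = 0 but E2 = 1.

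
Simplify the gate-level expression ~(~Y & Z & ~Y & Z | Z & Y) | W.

~(~Y & Z & ~Y & Z | Z & Y) | W
= ~(~Y & Z | Z & Y) | W
= ~Z | W

~Z | W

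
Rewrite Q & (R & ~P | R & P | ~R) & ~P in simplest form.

Q & (R & ~P | R & P | ~R) & ~P
= Q & (R | ~R) & ~P   [distribution]
= Q & ~P   [complement / identity]

Q & ~P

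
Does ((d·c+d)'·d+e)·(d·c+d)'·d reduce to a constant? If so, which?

yes, False

((d·c+d)'·d+e)·(d·c+d)'·d
= (d·c+d)'·d
= d'·d
= 0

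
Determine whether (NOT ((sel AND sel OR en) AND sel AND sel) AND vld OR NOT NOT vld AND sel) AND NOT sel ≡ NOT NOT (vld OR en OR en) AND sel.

No

E1: (NOT ((sel AND sel OR en) AND sel AND sel) AND vld OR NOT NOT vld AND sel) AND NOT sel
    = (NOT ((sel AND sel OR en) AND sel AND sel) AND vld OR vld AND sel) AND NOT sel
    = (NOT (sel AND sel) AND vld OR vld AND sel) AND NOT sel
    = (NOT sel AND vld OR vld AND sel) AND NOT sel
    = vld AND NOT sel
E2: NOT NOT (vld OR en OR en) AND sel
    = (vld OR en OR en) AND sel
    = (vld OR en) AND sel
These differ: at en=1, sel=0, vld=1, E1 = 1 but E2 = 0.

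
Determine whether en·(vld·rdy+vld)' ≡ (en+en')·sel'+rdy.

E1: en·(vld·rdy+vld)'
    = en·vld'   (absorption)
E2: (en+en')·sel'+rdy
    = sel'+rdy   (complement / identity)
These differ: at en=0, rdy=1, sel=1, vld=1, E1 = 0 but E2 = 1.

No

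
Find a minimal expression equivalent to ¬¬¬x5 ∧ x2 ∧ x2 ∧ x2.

¬x5 ∧ x2

¬¬¬x5 ∧ x2 ∧ x2 ∧ x2
= ¬¬¬x5 ∧ x2 ∧ x2   — idempotence
= ¬x5 ∧ x2 ∧ x2   — double negation
= ¬x5 ∧ x2   — idempotence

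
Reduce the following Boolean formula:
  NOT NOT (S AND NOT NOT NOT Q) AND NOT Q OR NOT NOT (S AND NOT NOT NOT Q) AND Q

NOT NOT (S AND NOT NOT NOT Q) AND NOT Q OR NOT NOT (S AND NOT NOT NOT Q) AND Q
= NOT NOT (S AND NOT NOT NOT Q)   [distribution]
= NOT NOT (S AND NOT Q)   [double negation]
= S AND NOT Q   [double negation]

S AND NOT Q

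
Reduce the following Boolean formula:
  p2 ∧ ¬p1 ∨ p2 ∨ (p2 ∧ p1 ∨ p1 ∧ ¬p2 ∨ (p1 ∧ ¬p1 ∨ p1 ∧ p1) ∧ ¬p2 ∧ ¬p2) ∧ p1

p2 ∨ p1

p2 ∧ ¬p1 ∨ p2 ∨ (p2 ∧ p1 ∨ p1 ∧ ¬p2 ∨ (p1 ∧ ¬p1 ∨ p1 ∧ p1) ∧ ¬p2 ∧ ¬p2) ∧ p1
= p2 ∧ ¬p1 ∨ p2 ∨ (p2 ∧ p1 ∨ p1 ∧ ¬p2 ∨ p1 ∧ ¬p2 ∧ ¬p2) ∧ p1
= p2 ∧ ¬p1 ∨ p2 ∨ (p2 ∧ p1 ∨ p1 ∧ ¬p2) ∧ p1
= p2 ∨ (p2 ∧ p1 ∨ p1 ∧ ¬p2) ∧ p1
= p2 ∨ p1 ∧ p1
= p2 ∨ p1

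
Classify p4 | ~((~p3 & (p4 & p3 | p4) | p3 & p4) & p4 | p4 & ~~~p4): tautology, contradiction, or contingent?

p4 | ~((~p3 & (p4 & p3 | p4) | p3 & p4) & p4 | p4 & ~~~p4)
= p4 | ~((~p3 & p4 | p3 & p4) & p4 | p4 & ~~~p4)   — absorption
= p4 | ~(p4 & p4 | p4 & ~~~p4)   — distribution
= p4 | ~(p4 & p4 | p4 & ~p4)   — double negation
= p4 | ~p4   — distribution
= 1   — complement

tautology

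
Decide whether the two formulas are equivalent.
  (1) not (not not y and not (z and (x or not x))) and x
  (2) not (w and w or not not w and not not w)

No

E1: not (not not y and not (z and (x or not x))) and x
    = (not y or z and (x or not x)) and x
    = (not y or z) and x
E2: not (w and w or not not w and not not w)
    = not (w and w or w and not not w)
    = not (w and w or w and w)
    = not (w and w)
    = not w
These differ: at w=0, x=0, y=0, z=0, E1 = 0 but E2 = 1.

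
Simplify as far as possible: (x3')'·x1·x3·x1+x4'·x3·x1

x3·x1

(x3')'·x1·x3·x1+x4'·x3·x1
= x3·x1·x3·x1+x4'·x3·x1   (double negation)
= (x3·x1+x4')·x3·x1   (distribution)
= x3·x1   (absorption)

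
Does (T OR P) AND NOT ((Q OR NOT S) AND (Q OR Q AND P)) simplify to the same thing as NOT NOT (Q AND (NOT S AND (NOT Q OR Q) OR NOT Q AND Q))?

E1: (T OR P) AND NOT ((Q OR NOT S) AND (Q OR Q AND P))
    = (T OR P) AND NOT ((Q OR NOT S) AND Q)   (absorption)
    = (T OR P) AND NOT Q   (absorption)
E2: NOT NOT (Q AND (NOT S AND (NOT Q OR Q) OR NOT Q AND Q))
    = NOT NOT (Q AND NOT S AND (NOT Q OR Q))   (complement / identity)
    = NOT NOT (Q AND NOT S)   (complement / identity)
    = Q AND NOT S   (double negation)
These differ: at P=0, Q=0, S=0, T=1, E1 = 1 but E2 = 0.

No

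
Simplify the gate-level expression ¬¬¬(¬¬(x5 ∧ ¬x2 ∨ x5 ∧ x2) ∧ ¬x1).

¬x5 ∨ x1

¬¬¬(¬¬(x5 ∧ ¬x2 ∨ x5 ∧ x2) ∧ ¬x1)
= ¬¬¬(¬¬x5 ∧ ¬x1)   [distribution]
= ¬(¬¬x5 ∧ ¬x1)   [double negation]
= ¬x5 ∨ x1   [De Morgan]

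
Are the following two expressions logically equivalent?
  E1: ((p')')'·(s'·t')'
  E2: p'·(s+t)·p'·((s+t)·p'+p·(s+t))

Yes

E1: ((p')')'·(s'·t')'
    = ((p')')'·(s+t)
    = p'·(s+t)
E2: p'·(s+t)·p'·((s+t)·p'+p·(s+t))
    = p'·(s+t)·p'·(s+t)
    = p'·(s+t)
Both reduce to p'·(s+t), so they are equivalent.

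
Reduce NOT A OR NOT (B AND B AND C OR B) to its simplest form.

NOT A OR NOT (B AND B AND C OR B)
= NOT A OR NOT (B AND C OR B)
= NOT A OR NOT B

NOT A OR NOT B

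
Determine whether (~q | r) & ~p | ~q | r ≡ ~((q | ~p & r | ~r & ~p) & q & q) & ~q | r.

E1: (~q | r) & ~p | ~q | r
    = ~q | r   — absorption
E2: ~((q | ~p & r | ~r & ~p) & q & q) & ~q | r
    = ~((q | ~p) & q & q) & ~q | r   — distribution
    = ~(q & q) & ~q | r   — absorption
    = ~q & ~q | r   — idempotence
    = ~q | r   — idempotence
Both reduce to ~q | r, so they are equivalent.

Yes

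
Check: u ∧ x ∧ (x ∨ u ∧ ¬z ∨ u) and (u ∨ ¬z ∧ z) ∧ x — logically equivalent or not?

Yes

E1: u ∧ x ∧ (x ∨ u ∧ ¬z ∨ u)
    = u ∧ x ∧ (x ∨ u)
    = u ∧ x
E2: (u ∨ ¬z ∧ z) ∧ x
    = u ∧ x
Both reduce to u ∧ x, so they are equivalent.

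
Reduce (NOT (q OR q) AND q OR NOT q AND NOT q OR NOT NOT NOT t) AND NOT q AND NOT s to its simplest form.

(NOT (q OR q) AND q OR NOT q AND NOT q OR NOT NOT NOT t) AND NOT q AND NOT s
= (NOT q AND q OR NOT q AND NOT q OR NOT NOT NOT t) AND NOT q AND NOT s   [idempotence]
= (NOT q AND q OR NOT q AND NOT q OR NOT t) AND NOT q AND NOT s   [double negation]
= (NOT q OR NOT t) AND NOT q AND NOT s   [distribution]
= NOT q AND NOT s   [absorption]

NOT q AND NOT s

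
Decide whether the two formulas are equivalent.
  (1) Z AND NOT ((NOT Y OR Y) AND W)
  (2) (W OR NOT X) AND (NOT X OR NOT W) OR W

No

E1: Z AND NOT ((NOT Y OR Y) AND W)
    = Z AND NOT W   [complement / identity]
E2: (W OR NOT X) AND (NOT X OR NOT W) OR W
    = W AND NOT W OR NOT X OR W   [distribution]
    = NOT X OR W   [complement / identity]
These differ: at W=1, X=1, Y=0, Z=0, E1 = 0 but E2 = 1.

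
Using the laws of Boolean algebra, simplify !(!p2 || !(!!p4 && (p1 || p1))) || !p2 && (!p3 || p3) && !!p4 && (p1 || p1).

p4 && p1

!(!p2 || !(!!p4 && (p1 || p1))) || !p2 && (!p3 || p3) && !!p4 && (p1 || p1)
= p2 && !!p4 && (p1 || p1) || !p2 && (!p3 || p3) && !!p4 && (p1 || p1)
= p2 && !!p4 && (p1 || p1) || !p2 && !!p4 && (p1 || p1)
= !!p4 && (p1 || p1)
= p4 && (p1 || p1)
= p4 && p1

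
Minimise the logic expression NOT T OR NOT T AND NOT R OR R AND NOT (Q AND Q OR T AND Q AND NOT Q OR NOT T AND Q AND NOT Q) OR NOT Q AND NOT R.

NOT T OR NOT Q

NOT T OR NOT T AND NOT R OR R AND NOT (Q AND Q OR T AND Q AND NOT Q OR NOT T AND Q AND NOT Q) OR NOT Q AND NOT R
= NOT T OR R AND NOT (Q AND Q OR T AND Q AND NOT Q OR NOT T AND Q AND NOT Q) OR NOT Q AND NOT R   [absorption]
= NOT T OR R AND NOT (Q AND Q OR Q AND NOT Q) OR NOT Q AND NOT R   [distribution]
= NOT T OR R AND NOT Q OR NOT Q AND NOT R   [distribution]
= NOT T OR NOT Q   [distribution]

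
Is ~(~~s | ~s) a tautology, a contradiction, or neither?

~(~~s | ~s)
= ~s & s   (De Morgan)
= 0   (complement)

contradiction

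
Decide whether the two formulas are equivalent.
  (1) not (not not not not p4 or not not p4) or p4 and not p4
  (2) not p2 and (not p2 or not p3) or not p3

E1: not (not not not not p4 or not not p4) or p4 and not p4
    = not (not not p4 or not not p4) or p4 and not p4   (double negation)
    = not p4 and not p4 or p4 and not p4   (De Morgan)
    = not p4   (distribution)
E2: not p2 and (not p2 or not p3) or not p3
    = not p2 or not p3   (absorption)
These differ: at p2=0, p3=1, p4=1, E1 = 0 but E2 = 1.

No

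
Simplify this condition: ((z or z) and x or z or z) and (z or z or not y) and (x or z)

((z or z) and x or z or z) and (z or z or not y) and (x or z)
= (z or z) and (z or z or not y) and (x or z)
= (z or z) and (x or z)
= z and x or z
= z

z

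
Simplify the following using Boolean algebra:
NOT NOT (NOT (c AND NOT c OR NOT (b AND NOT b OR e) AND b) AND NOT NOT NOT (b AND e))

NOT b

NOT NOT (NOT (c AND NOT c OR NOT (b AND NOT b OR e) AND b) AND NOT NOT NOT (b AND e))
= NOT NOT (NOT (c AND NOT c OR NOT (b AND NOT b OR e) AND b) AND NOT (b AND e))   — double negation
= NOT (c AND NOT c OR NOT (b AND NOT b OR e) AND b OR b AND e)   — De Morgan
= NOT (NOT (b AND NOT b OR e) AND b OR b AND e)   — complement / identity
= NOT (NOT e AND b OR b AND e)   — complement / identity
= NOT b   — distribution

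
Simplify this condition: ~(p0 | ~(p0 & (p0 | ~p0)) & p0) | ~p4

~p0 | ~p4

~(p0 | ~(p0 & (p0 | ~p0)) & p0) | ~p4
= ~(p0 | ~p0 & p0) | ~p4
= ~p0 | ~p4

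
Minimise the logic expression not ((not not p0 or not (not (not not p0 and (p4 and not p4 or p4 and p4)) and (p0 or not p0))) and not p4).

not ((not not p0 or not (not (not not p0 and (p4 and not p4 or p4 and p4)) and (p0 or not p0))) and not p4)
= not ((not not p0 or not not (not not p0 and (p4 and not p4 or p4 and p4))) and not p4)
= not ((not not p0 or not not p0 and (p4 and not p4 or p4 and p4)) and not p4)
= not ((not not p0 or not not p0 and p4) and not p4)
= not (not not p0 and not p4)
= not p0 or p4

not p0 or p4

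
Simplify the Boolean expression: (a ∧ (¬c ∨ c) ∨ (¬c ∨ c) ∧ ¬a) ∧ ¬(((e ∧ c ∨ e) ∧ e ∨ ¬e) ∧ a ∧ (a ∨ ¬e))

¬a

(a ∧ (¬c ∨ c) ∨ (¬c ∨ c) ∧ ¬a) ∧ ¬(((e ∧ c ∨ e) ∧ e ∨ ¬e) ∧ a ∧ (a ∨ ¬e))
= (a ∧ (¬c ∨ c) ∨ (¬c ∨ c) ∧ ¬a) ∧ ¬((e ∧ e ∨ ¬e) ∧ a ∧ (a ∨ ¬e))   — absorption
= (¬c ∨ c) ∧ ¬((e ∧ e ∨ ¬e) ∧ a ∧ (a ∨ ¬e))   — distribution
= (¬c ∨ c) ∧ ¬((e ∨ ¬e) ∧ a ∧ (a ∨ ¬e))   — idempotence
= ¬((e ∨ ¬e) ∧ a ∧ (a ∨ ¬e))   — complement / identity
= ¬(a ∧ (a ∨ ¬e))   — complement / identity
= ¬a   — absorption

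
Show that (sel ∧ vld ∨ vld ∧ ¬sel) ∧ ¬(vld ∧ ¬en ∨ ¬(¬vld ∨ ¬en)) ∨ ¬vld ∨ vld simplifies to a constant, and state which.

True

(sel ∧ vld ∨ vld ∧ ¬sel) ∧ ¬(vld ∧ ¬en ∨ ¬(¬vld ∨ ¬en)) ∨ ¬vld ∨ vld
= (sel ∧ vld ∨ vld ∧ ¬sel) ∧ ¬(vld ∧ ¬en ∨ vld ∧ en) ∨ ¬vld ∨ vld
= vld ∧ ¬(vld ∧ ¬en ∨ vld ∧ en) ∨ ¬vld ∨ vld
= vld ∧ ¬vld ∨ ¬vld ∨ vld
= ¬vld ∨ vld
= True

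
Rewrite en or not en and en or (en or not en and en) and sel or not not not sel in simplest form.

en or not en and en or (en or not en and en) and sel or not not not sel
= en or not en and en or not not not sel   — absorption
= en or not not not sel   — complement / identity
= en or not sel   — double negation

en or not sel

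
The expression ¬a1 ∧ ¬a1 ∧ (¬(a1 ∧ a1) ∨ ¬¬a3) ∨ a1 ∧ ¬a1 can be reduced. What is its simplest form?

¬a1

¬a1 ∧ ¬a1 ∧ (¬(a1 ∧ a1) ∨ ¬¬a3) ∨ a1 ∧ ¬a1
= ¬a1 ∧ ¬a1 ∧ (¬(a1 ∧ a1) ∨ a3) ∨ a1 ∧ ¬a1   [double negation]
= ¬a1 ∧ ¬a1 ∧ (¬a1 ∨ a3) ∨ a1 ∧ ¬a1   [idempotence]
= ¬a1 ∧ ¬a1 ∨ a1 ∧ ¬a1   [absorption]
= ¬a1   [distribution]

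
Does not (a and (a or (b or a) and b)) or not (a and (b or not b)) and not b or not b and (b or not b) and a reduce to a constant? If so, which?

not (a and (a or (b or a) and b)) or not (a and (b or not b)) and not b or not b and (b or not b) and a
= not (a and (a or (b or a) and b)) or not (a and (b or not b)) and not b or not b and a   — complement / identity
= not (a and (a or (b or a) and b)) or not a and not b or not b and a   — complement / identity
= not (a and (a or b)) or not a and not b or not b and a   — absorption
= not (a and (a or b)) or not b   — distribution
= not a or not b   — absorption
This depends on a, b, so it is not a constant.

no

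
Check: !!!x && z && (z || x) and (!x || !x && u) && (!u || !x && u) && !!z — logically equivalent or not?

Yes

E1: !!!x && z && (z || x)
    = !!!x && z
    = !x && z
E2: (!x || !x && u) && (!u || !x && u) && !!z
    = (!x || !x && u) && (!u || !x && u) && z
    = (!x && u || !x && !u) && z
    = !x && z
Both reduce to !x && z, so they are equivalent.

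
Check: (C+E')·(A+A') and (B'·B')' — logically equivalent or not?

No

E1: (C+E')·(A+A')
    = C+E'   [complement / identity]
E2: (B'·B')'
    = (B')'   [idempotence]
    = B   [double negation]
These differ: at A=0, B=0, C=0, E=0, E1 = 1 but E2 = 0.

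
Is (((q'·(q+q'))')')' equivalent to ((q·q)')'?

E1: (((q'·(q+q'))')')'
    = (q'·(q+q'))'   — double negation
    = (q')'   — complement / identity
    = q   — double negation
E2: ((q·q)')'
    = (q')'   — idempotence
    = q   — double negation
Both reduce to q, so they are equivalent.

Yes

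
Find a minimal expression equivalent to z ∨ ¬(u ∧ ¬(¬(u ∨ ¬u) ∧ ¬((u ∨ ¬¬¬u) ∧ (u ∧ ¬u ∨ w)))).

z ∨ ¬(u ∧ ¬(¬(u ∨ ¬u) ∧ ¬((u ∨ ¬¬¬u) ∧ (u ∧ ¬u ∨ w))))
= z ∨ ¬(u ∧ (u ∨ ¬u ∨ (u ∨ ¬¬¬u) ∧ (u ∧ ¬u ∨ w)))
= z ∨ ¬(u ∧ (u ∨ ¬u ∨ (u ∨ ¬u) ∧ (u ∧ ¬u ∨ w)))
= z ∨ ¬(u ∧ (u ∨ ¬u ∨ (u ∨ ¬u) ∧ w))
= z ∨ ¬(u ∧ (u ∨ ¬u))
= z ∨ ¬u

z ∨ ¬u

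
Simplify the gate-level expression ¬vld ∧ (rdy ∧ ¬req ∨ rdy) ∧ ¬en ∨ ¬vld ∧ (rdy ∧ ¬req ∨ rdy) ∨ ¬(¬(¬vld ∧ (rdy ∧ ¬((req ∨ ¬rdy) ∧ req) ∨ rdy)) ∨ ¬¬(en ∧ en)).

¬vld ∧ rdy

¬vld ∧ (rdy ∧ ¬req ∨ rdy) ∧ ¬en ∨ ¬vld ∧ (rdy ∧ ¬req ∨ rdy) ∨ ¬(¬(¬vld ∧ (rdy ∧ ¬((req ∨ ¬rdy) ∧ req) ∨ rdy)) ∨ ¬¬(en ∧ en))
= ¬vld ∧ (rdy ∧ ¬req ∨ rdy) ∨ ¬(¬(¬vld ∧ (rdy ∧ ¬((req ∨ ¬rdy) ∧ req) ∨ rdy)) ∨ ¬¬(en ∧ en))
= ¬vld ∧ (rdy ∧ ¬req ∨ rdy) ∨ ¬(¬(¬vld ∧ (rdy ∧ ¬req ∨ rdy)) ∨ ¬¬(en ∧ en))
= ¬vld ∧ (rdy ∧ ¬req ∨ rdy) ∨ ¬(¬(¬vld ∧ (rdy ∧ ¬req ∨ rdy)) ∨ ¬¬en)
= ¬vld ∧ (rdy ∧ ¬req ∨ rdy) ∨ ¬vld ∧ (rdy ∧ ¬req ∨ rdy) ∧ ¬en
= ¬vld ∧ (rdy ∧ ¬req ∨ rdy)
= ¬vld ∧ rdy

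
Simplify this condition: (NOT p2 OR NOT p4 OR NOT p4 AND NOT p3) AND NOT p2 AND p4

(NOT p2 OR NOT p4 OR NOT p4 AND NOT p3) AND NOT p2 AND p4
= (NOT p2 OR NOT p4) AND NOT p2 AND p4   [absorption]
= NOT p2 AND p4   [absorption]

NOT p2 AND p4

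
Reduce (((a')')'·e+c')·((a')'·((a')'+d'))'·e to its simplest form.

a'·e

(((a')')'·e+c')·((a')'·((a')'+d'))'·e
= (((a')')'·e+c')·((a')')'·e   — absorption
= ((a')')'·e   — absorption
= a'·e   — double negation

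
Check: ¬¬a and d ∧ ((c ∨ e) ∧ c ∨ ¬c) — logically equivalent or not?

E1: ¬¬a
    = a   (double negation)
E2: d ∧ ((c ∨ e) ∧ c ∨ ¬c)
    = d ∧ (c ∨ ¬c)   (absorption)
    = d   (complement / identity)
These differ: at a=1, c=0, d=0, e=0, E1 = 1 but E2 = 0.

No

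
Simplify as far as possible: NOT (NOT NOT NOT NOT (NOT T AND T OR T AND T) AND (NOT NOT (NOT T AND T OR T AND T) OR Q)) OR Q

NOT T OR Q

NOT (NOT NOT NOT NOT (NOT T AND T OR T AND T) AND (NOT NOT (NOT T AND T OR T AND T) OR Q)) OR Q
= NOT (NOT NOT (NOT T AND T OR T AND T) AND (NOT NOT (NOT T AND T OR T AND T) OR Q)) OR Q
= NOT NOT NOT (NOT T AND T OR T AND T) OR Q
= NOT NOT NOT T OR Q
= NOT T OR Q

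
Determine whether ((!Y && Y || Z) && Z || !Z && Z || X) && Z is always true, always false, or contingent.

((!Y && Y || Z) && Z || !Z && Z || X) && Z
= (Z && Z || !Z && Z || X) && Z   — complement / identity
= (Z || X) && Z   — distribution
= Z   — absorption
This depends on Z, so it is not a constant.

contingent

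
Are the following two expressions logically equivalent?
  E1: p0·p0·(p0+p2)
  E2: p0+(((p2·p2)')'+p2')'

E1: p0·p0·(p0+p2)
    = p0·p0   — absorption
    = p0   — idempotence
E2: p0+(((p2·p2)')'+p2')'
    = p0+(p2·p2)'·p2   — De Morgan
    = p0+p2'·p2   — idempotence
    = p0   — complement / identity
Both reduce to p0, so they are equivalent.

Yes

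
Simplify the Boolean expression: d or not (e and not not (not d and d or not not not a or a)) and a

d or not (e and not not (not d and d or not not not a or a)) and a
= d or not (e and not not (not not not a or a)) and a
= d or not (e and (not not not a or a)) and a
= d or not (e and (not a or a)) and a
= d or not e and a

d or not e and a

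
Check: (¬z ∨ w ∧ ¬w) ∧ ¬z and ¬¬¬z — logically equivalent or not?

E1: (¬z ∨ w ∧ ¬w) ∧ ¬z
    = ¬z ∧ ¬z
    = ¬z
E2: ¬¬¬z
    = ¬z
Both reduce to ¬z, so they are equivalent.

Yes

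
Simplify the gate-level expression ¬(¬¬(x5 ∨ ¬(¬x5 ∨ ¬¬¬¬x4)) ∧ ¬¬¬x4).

¬(¬¬(x5 ∨ ¬(¬x5 ∨ ¬¬¬¬x4)) ∧ ¬¬¬x4)
= ¬(¬¬(x5 ∨ x5 ∧ ¬¬¬x4) ∧ ¬¬¬x4)   [De Morgan]
= ¬(x5 ∨ x5 ∧ ¬¬¬x4) ∨ ¬¬x4   [De Morgan]
= ¬(x5 ∨ x5 ∧ ¬¬¬x4) ∨ x4   [double negation]
= ¬(x5 ∨ x5 ∧ ¬x4) ∨ x4   [double negation]
= ¬x5 ∨ x4   [absorption]

¬x5 ∨ x4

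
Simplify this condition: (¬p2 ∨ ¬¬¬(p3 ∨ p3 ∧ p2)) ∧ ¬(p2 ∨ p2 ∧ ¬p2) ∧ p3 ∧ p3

(¬p2 ∨ ¬¬¬(p3 ∨ p3 ∧ p2)) ∧ ¬(p2 ∨ p2 ∧ ¬p2) ∧ p3 ∧ p3
= (¬p2 ∨ ¬¬¬(p3 ∨ p3 ∧ p2)) ∧ ¬(p2 ∨ p2 ∧ ¬p2) ∧ p3
= (¬p2 ∨ ¬(p3 ∨ p3 ∧ p2)) ∧ ¬(p2 ∨ p2 ∧ ¬p2) ∧ p3
= (¬p2 ∨ ¬p3) ∧ ¬(p2 ∨ p2 ∧ ¬p2) ∧ p3
= (¬p2 ∨ ¬p3) ∧ ¬p2 ∧ p3
= ¬p2 ∧ p3

¬p2 ∧ p3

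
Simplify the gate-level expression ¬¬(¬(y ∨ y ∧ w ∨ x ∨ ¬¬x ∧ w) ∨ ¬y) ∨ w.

¬¬(¬(y ∨ y ∧ w ∨ x ∨ ¬¬x ∧ w) ∨ ¬y) ∨ w
= ¬¬(¬(y ∨ y ∧ w ∨ x ∨ x ∧ w) ∨ ¬y) ∨ w   [double negation]
= ¬¬(¬(y ∨ y ∧ w ∨ x) ∨ ¬y) ∨ w   [absorption]
= ¬¬(¬(y ∨ x) ∨ ¬y) ∨ w   [absorption]
= ¬((y ∨ x) ∧ y) ∨ w   [De Morgan]
= ¬y ∨ w   [absorption]

¬y ∨ w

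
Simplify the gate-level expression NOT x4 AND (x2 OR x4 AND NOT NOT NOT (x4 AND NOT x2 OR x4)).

NOT x4 AND x2

NOT x4 AND (x2 OR x4 AND NOT NOT NOT (x4 AND NOT x2 OR x4))
= NOT x4 AND (x2 OR x4 AND NOT (x4 AND NOT x2 OR x4))   (double negation)
= NOT x4 AND (x2 OR x4 AND NOT x4)   (absorption)
= NOT x4 AND x2   (complement / identity)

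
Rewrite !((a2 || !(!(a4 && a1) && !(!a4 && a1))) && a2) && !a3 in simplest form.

!((a2 || !(!(a4 && a1) && !(!a4 && a1))) && a2) && !a3
= !((a2 || a4 && a1 || !a4 && a1) && a2) && !a3   — De Morgan
= !((a2 || a1) && a2) && !a3   — distribution
= !a2 && !a3   — absorption

!a2 && !a3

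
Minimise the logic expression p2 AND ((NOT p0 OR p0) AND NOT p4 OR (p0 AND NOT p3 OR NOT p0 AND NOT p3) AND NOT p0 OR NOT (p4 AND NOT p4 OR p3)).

p2 AND (NOT p4 OR NOT p3)

p2 AND ((NOT p0 OR p0) AND NOT p4 OR (p0 AND NOT p3 OR NOT p0 AND NOT p3) AND NOT p0 OR NOT (p4 AND NOT p4 OR p3))
= p2 AND (NOT p4 OR (p0 AND NOT p3 OR NOT p0 AND NOT p3) AND NOT p0 OR NOT (p4 AND NOT p4 OR p3))   — complement / identity
= p2 AND (NOT p4 OR (p0 AND NOT p3 OR NOT p0 AND NOT p3) AND NOT p0 OR NOT p3)   — complement / identity
= p2 AND (NOT p4 OR NOT p3 AND NOT p0 OR NOT p3)   — distribution
= p2 AND (NOT p4 OR NOT p3)   — absorption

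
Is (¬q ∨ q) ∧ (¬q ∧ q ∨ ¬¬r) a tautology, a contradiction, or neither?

neither

(¬q ∨ q) ∧ (¬q ∧ q ∨ ¬¬r)
= ¬q ∧ q ∨ ¬¬r   (complement / identity)
= ¬q ∧ q ∨ r   (double negation)
= r   (complement / identity)
This depends on r, so it is not a constant.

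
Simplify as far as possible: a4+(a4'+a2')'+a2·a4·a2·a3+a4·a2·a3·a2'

a4

a4+(a4'+a2')'+a2·a4·a2·a3+a4·a2·a3·a2'
= a4+a4·a2+a2·a4·a2·a3+a4·a2·a3·a2'   (De Morgan)
= a4+a4·a2+a4·a2·a3   (distribution)
= a4+a4·a2   (absorption)
= a4   (absorption)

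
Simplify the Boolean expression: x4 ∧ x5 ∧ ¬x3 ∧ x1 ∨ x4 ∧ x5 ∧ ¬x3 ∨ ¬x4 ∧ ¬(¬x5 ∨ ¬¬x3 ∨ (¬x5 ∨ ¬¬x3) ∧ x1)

x5 ∧ ¬x3

x4 ∧ x5 ∧ ¬x3 ∧ x1 ∨ x4 ∧ x5 ∧ ¬x3 ∨ ¬x4 ∧ ¬(¬x5 ∨ ¬¬x3 ∨ (¬x5 ∨ ¬¬x3) ∧ x1)
= x4 ∧ x5 ∧ ¬x3 ∧ x1 ∨ x4 ∧ x5 ∧ ¬x3 ∨ ¬x4 ∧ ¬(¬x5 ∨ ¬¬x3)   — absorption
= x4 ∧ x5 ∧ ¬x3 ∨ ¬x4 ∧ ¬(¬x5 ∨ ¬¬x3)   — absorption
= x4 ∧ x5 ∧ ¬x3 ∨ ¬x4 ∧ x5 ∧ ¬x3   — De Morgan
= x5 ∧ ¬x3   — distribution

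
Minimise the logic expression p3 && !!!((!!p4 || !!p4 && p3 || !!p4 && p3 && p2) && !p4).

p3

p3 && !!!((!!p4 || !!p4 && p3 || !!p4 && p3 && p2) && !p4)
= p3 && !!!((!!p4 || !!p4 && p3) && !p4)   [absorption]
= p3 && !!!(!!p4 && !p4)   [absorption]
= p3 && !!(!p4 || p4)   [De Morgan]
= p3 && (!p4 || p4)   [double negation]
= p3   [complement / identity]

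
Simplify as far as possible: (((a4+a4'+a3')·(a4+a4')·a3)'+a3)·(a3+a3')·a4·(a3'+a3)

(((a4+a4'+a3')·(a4+a4')·a3)'+a3)·(a3+a3')·a4·(a3'+a3)
= (((a4+a4')·a3)'+a3)·(a3+a3')·a4·(a3'+a3)
= (((a4+a4')·a3)'+a3)·a4·(a3'+a3)
= (((a4+a4')·a3)'+a3)·a4
= (a3'+a3)·a4
= a4

a4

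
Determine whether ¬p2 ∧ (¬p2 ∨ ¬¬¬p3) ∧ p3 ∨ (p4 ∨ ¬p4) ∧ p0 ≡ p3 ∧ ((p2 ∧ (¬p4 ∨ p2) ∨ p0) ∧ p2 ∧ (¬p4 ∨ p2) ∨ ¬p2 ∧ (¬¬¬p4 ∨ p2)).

E1: ¬p2 ∧ (¬p2 ∨ ¬¬¬p3) ∧ p3 ∨ (p4 ∨ ¬p4) ∧ p0
    = ¬p2 ∧ (¬p2 ∨ ¬¬¬p3) ∧ p3 ∨ p0   (complement / identity)
    = ¬p2 ∧ (¬p2 ∨ ¬p3) ∧ p3 ∨ p0   (double negation)
    = ¬p2 ∧ p3 ∨ p0   (absorption)
E2: p3 ∧ ((p2 ∧ (¬p4 ∨ p2) ∨ p0) ∧ p2 ∧ (¬p4 ∨ p2) ∨ ¬p2 ∧ (¬¬¬p4 ∨ p2))
    = p3 ∧ (p2 ∧ (¬p4 ∨ p2) ∨ ¬p2 ∧ (¬¬¬p4 ∨ p2))   (absorption)
    = p3 ∧ (p2 ∧ (¬p4 ∨ p2) ∨ ¬p2 ∧ (¬p4 ∨ p2))   (double negation)
    = p3 ∧ (¬p4 ∨ p2)   (distribution)
These differ: at p0=1, p2=0, p3=0, p4=1, E1 = 1 but E2 = 0.

No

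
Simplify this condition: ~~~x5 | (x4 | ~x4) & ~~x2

~~~x5 | (x4 | ~x4) & ~~x2
= ~~~x5 | (x4 | ~x4) & x2   — double negation
= ~~~x5 | x2   — complement / identity
= ~x5 | x2   — double negation

~x5 | x2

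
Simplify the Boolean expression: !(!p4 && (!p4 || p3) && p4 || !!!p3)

!(!p4 && (!p4 || p3) && p4 || !!!p3)
= !(!p4 && p4 || !!!p3)   [absorption]
= !!!!p3   [complement / identity]
= !!p3   [double negation]
= p3   [double negation]

p3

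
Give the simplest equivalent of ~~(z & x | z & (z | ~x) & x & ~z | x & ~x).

z & x

~~(z & x | z & (z | ~x) & x & ~z | x & ~x)
= ~~(z & x | z & x & ~z | x & ~x)   [absorption]
= ~~(z & x | x & ~x)   [absorption]
= ~~(z & x)   [complement / identity]
= z & x   [double negation]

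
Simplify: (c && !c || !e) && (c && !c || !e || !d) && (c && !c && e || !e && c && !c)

false

(c && !c || !e) && (c && !c || !e || !d) && (c && !c && e || !e && c && !c)
= (c && !c || !e) && (c && !c && e || !e && c && !c)   [absorption]
= (c && !c || !e) && c && !c   [distribution]
= c && !c   [absorption]
= false   [complement]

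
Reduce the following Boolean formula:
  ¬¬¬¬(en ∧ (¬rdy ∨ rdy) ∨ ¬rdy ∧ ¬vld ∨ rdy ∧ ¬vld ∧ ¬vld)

en ∨ ¬vld

¬¬¬¬(en ∧ (¬rdy ∨ rdy) ∨ ¬rdy ∧ ¬vld ∨ rdy ∧ ¬vld ∧ ¬vld)
= ¬¬¬¬(en ∧ (¬rdy ∨ rdy) ∨ ¬rdy ∧ ¬vld ∨ rdy ∧ ¬vld)   [idempotence]
= ¬¬¬¬(en ∨ ¬rdy ∧ ¬vld ∨ rdy ∧ ¬vld)   [complement / identity]
= ¬¬(en ∨ ¬rdy ∧ ¬vld ∨ rdy ∧ ¬vld)   [double negation]
= en ∨ ¬rdy ∧ ¬vld ∨ rdy ∧ ¬vld   [double negation]
= en ∨ ¬vld   [distribution]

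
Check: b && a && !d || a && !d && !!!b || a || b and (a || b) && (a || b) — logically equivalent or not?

E1: b && a && !d || a && !d && !!!b || a || b
    = b && a && !d || a && !d && !b || a || b   [double negation]
    = a && !d || a || b   [distribution]
    = a || b   [absorption]
E2: (a || b) && (a || b)
    = a || b   [idempotence]
Both reduce to a || b, so they are equivalent.

Yes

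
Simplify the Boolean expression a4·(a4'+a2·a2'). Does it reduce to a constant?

a4·(a4'+a2·a2')
= a4·a4'   [complement / identity]
= 0   [complement]

0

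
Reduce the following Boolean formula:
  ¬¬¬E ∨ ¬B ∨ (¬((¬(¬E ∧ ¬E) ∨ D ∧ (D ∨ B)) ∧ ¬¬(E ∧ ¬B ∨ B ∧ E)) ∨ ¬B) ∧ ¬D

¬E ∨ ¬B

¬¬¬E ∨ ¬B ∨ (¬((¬(¬E ∧ ¬E) ∨ D ∧ (D ∨ B)) ∧ ¬¬(E ∧ ¬B ∨ B ∧ E)) ∨ ¬B) ∧ ¬D
= ¬¬¬E ∨ ¬B ∨ (¬((¬¬E ∨ D ∧ (D ∨ B)) ∧ ¬¬(E ∧ ¬B ∨ B ∧ E)) ∨ ¬B) ∧ ¬D   (idempotence)
= ¬¬¬E ∨ ¬B ∨ (¬((¬¬E ∨ D ∧ (D ∨ B)) ∧ ¬¬E) ∨ ¬B) ∧ ¬D   (distribution)
= ¬¬¬E ∨ ¬B ∨ (¬((¬¬E ∨ D) ∧ ¬¬E) ∨ ¬B) ∧ ¬D   (absorption)
= ¬¬¬E ∨ ¬B ∨ (¬¬¬E ∨ ¬B) ∧ ¬D   (absorption)
= ¬¬¬E ∨ ¬B   (absorption)
= ¬E ∨ ¬B   (double negation)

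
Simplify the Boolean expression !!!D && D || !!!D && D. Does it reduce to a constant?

!!!D && D || !!!D && D
= !!!D && D   [idempotence]
= !D && D   [double negation]
= false   [complement]

false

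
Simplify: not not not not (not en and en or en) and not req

not not not not (not en and en or en) and not req
= not not (not en and en or en) and not req   — double negation
= not not en and not req   — complement / identity
= en and not req   — double negation

en and not req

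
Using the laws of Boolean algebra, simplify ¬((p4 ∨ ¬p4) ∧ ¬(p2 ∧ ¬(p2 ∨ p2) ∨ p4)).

¬((p4 ∨ ¬p4) ∧ ¬(p2 ∧ ¬(p2 ∨ p2) ∨ p4))
= ¬¬(p2 ∧ ¬(p2 ∨ p2) ∨ p4)
= ¬¬(p2 ∧ ¬p2 ∨ p4)
= ¬¬p4
= p4

p4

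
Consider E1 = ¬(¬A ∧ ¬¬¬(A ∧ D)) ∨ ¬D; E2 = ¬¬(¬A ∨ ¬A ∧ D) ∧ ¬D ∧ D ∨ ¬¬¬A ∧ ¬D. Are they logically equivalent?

E1: ¬(¬A ∧ ¬¬¬(A ∧ D)) ∨ ¬D
    = A ∨ ¬¬(A ∧ D) ∨ ¬D
    = A ∨ A ∧ D ∨ ¬D
    = A ∨ ¬D
E2: ¬¬(¬A ∨ ¬A ∧ D) ∧ ¬D ∧ D ∨ ¬¬¬A ∧ ¬D
    = ¬¬¬A ∧ ¬D ∧ D ∨ ¬¬¬A ∧ ¬D
    = ¬¬¬A ∧ ¬D
    = ¬A ∧ ¬D
These differ: at A=1, D=0, E1 = 1 but E2 = 0.

No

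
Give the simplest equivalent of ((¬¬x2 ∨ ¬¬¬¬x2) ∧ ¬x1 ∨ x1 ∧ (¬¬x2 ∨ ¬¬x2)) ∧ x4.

((¬¬x2 ∨ ¬¬¬¬x2) ∧ ¬x1 ∨ x1 ∧ (¬¬x2 ∨ ¬¬x2)) ∧ x4
= ((¬¬x2 ∨ ¬¬x2) ∧ ¬x1 ∨ x1 ∧ (¬¬x2 ∨ ¬¬x2)) ∧ x4   (double negation)
= (¬¬x2 ∨ ¬¬x2) ∧ x4   (distribution)
= ¬¬x2 ∧ x4   (idempotence)
= x2 ∧ x4   (double negation)

x2 ∧ x4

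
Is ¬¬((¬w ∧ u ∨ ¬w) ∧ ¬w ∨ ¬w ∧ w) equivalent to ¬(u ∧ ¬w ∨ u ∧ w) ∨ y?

E1: ¬¬((¬w ∧ u ∨ ¬w) ∧ ¬w ∨ ¬w ∧ w)
    = ¬¬(¬w ∧ ¬w ∨ ¬w ∧ w)
    = ¬¬¬w
    = ¬w
E2: ¬(u ∧ ¬w ∨ u ∧ w) ∨ y
    = ¬u ∨ y
These differ: at u=0, w=1, y=1, E1 = 0 but E2 = 1.

No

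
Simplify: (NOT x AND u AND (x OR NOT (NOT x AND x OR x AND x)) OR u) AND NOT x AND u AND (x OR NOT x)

NOT x AND u

(NOT x AND u AND (x OR NOT (NOT x AND x OR x AND x)) OR u) AND NOT x AND u AND (x OR NOT x)
= (NOT x AND u AND (x OR NOT x) OR u) AND NOT x AND u AND (x OR NOT x)   (distribution)
= NOT x AND u AND (x OR NOT x)   (absorption)
= NOT x AND u   (complement / identity)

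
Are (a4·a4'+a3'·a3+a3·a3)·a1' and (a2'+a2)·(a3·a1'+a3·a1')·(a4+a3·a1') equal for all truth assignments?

Yes

E1: (a4·a4'+a3'·a3+a3·a3)·a1'
    = (a3'·a3+a3·a3)·a1'   [complement / identity]
    = a3·a1'   [distribution]
E2: (a2'+a2)·(a3·a1'+a3·a1')·(a4+a3·a1')
    = (a3·a1'+a3·a1')·(a4+a3·a1')   [complement / identity]
    = a3·a1'·a4+a3·a1'   [distribution]
    = a3·a1'   [absorption]
Both reduce to a3·a1', so they are equivalent.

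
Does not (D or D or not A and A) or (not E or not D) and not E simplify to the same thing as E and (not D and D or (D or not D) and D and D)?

No

E1: not (D or D or not A and A) or (not E or not D) and not E
    = not (D or D) or (not E or not D) and not E   [complement / identity]
    = not (D or D) or not E   [absorption]
    = not D or not E   [idempotence]
E2: E and (not D and D or (D or not D) and D and D)
    = E and (not D and D or D and D)   [complement / identity]
    = E and D   [distribution]
These differ: at A=0, D=0, E=0, E1 = 1 but E2 = 0.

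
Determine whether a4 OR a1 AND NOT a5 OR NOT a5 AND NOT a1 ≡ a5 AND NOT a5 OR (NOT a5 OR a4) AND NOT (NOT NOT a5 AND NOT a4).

Yes

E1: a4 OR a1 AND NOT a5 OR NOT a5 AND NOT a1
    = a4 OR NOT a5
E2: a5 AND NOT a5 OR (NOT a5 OR a4) AND NOT (NOT NOT a5 AND NOT a4)
    = a5 AND NOT a5 OR (NOT a5 OR a4) AND (NOT a5 OR a4)
    = a5 AND NOT a5 OR a4 AND a4 OR NOT a5
    = a5 AND NOT a5 OR a4 OR NOT a5
    = a4 OR NOT a5
Both reduce to a4 OR NOT a5, so they are equivalent.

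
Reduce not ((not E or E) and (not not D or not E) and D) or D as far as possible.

True

not ((not E or E) and (not not D or not E) and D) or D
= not ((not E or E) and (D or not E) and D) or D   — double negation
= not ((not E or E) and D) or D   — absorption
= not D or D   — complement / identity
= True   — complement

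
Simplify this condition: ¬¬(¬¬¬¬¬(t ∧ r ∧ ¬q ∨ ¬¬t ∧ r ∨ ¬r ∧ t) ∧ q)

¬t ∧ q

¬¬(¬¬¬¬¬(t ∧ r ∧ ¬q ∨ ¬¬t ∧ r ∨ ¬r ∧ t) ∧ q)
= ¬¬(¬¬¬¬¬(t ∧ r ∧ ¬q ∨ t ∧ r ∨ ¬r ∧ t) ∧ q)
= ¬¬(¬¬¬(t ∧ r ∧ ¬q ∨ t ∧ r ∨ ¬r ∧ t) ∧ q)
= ¬¬¬(t ∧ r ∧ ¬q ∨ t ∧ r ∨ ¬r ∧ t) ∧ q
= ¬¬¬(t ∧ r ∨ ¬r ∧ t) ∧ q
= ¬¬¬t ∧ q
= ¬t ∧ q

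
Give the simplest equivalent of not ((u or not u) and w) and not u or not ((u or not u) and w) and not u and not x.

not w and not u

not ((u or not u) and w) and not u or not ((u or not u) and w) and not u and not x
= not ((u or not u) and w) and not u
= not w and not u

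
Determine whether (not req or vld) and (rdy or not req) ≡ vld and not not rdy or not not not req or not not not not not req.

E1: (not req or vld) and (rdy or not req)
    = vld and rdy or not req   — distribution
E2: vld and not not rdy or not not not req or not not not not not req
    = vld and not not rdy or not not not req or not not not req   — double negation
    = vld and not not rdy or not not not req   — idempotence
    = vld and not not rdy or not req   — double negation
    = vld and rdy or not req   — double negation
Both reduce to vld and rdy or not req, so they are equivalent.

Yes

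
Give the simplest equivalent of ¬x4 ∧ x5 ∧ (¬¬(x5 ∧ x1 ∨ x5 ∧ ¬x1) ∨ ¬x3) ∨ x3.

¬x4 ∧ x5 ∧ (¬¬(x5 ∧ x1 ∨ x5 ∧ ¬x1) ∨ ¬x3) ∨ x3
= ¬x4 ∧ x5 ∧ (x5 ∧ x1 ∨ x5 ∧ ¬x1 ∨ ¬x3) ∨ x3   — double negation
= ¬x4 ∧ x5 ∧ (x5 ∨ ¬x3) ∨ x3   — distribution
= ¬x4 ∧ x5 ∨ x3   — absorption

¬x4 ∧ x5 ∨ x3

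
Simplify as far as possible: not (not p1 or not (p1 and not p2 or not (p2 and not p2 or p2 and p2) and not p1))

not (not p1 or not (p1 and not p2 or not (p2 and not p2 or p2 and p2) and not p1))
= p1 and (p1 and not p2 or not (p2 and not p2 or p2 and p2) and not p1)   (De Morgan)
= p1 and (p1 and not p2 or not p2 and not p1)   (distribution)
= p1 and not p2   (distribution)

p1 and not p2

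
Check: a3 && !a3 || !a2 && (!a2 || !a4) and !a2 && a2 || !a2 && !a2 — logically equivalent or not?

E1: a3 && !a3 || !a2 && (!a2 || !a4)
    = a3 && !a3 || !a2   [absorption]
    = !a2   [complement / identity]
E2: !a2 && a2 || !a2 && !a2
    = !a2   [distribution]
Both reduce to !a2, so they are equivalent.

Yes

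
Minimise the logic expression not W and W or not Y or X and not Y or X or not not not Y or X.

not Y or X

not W and W or not Y or X and not Y or X or not not not Y or X
= not W and W or not Y or X and not Y or X or not Y or X
= not W and W or not Y or X or not Y or X
= not W and W or not Y or X
= not Y or X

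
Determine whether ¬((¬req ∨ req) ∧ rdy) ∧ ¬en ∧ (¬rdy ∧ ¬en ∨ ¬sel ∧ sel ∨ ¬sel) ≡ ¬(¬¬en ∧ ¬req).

No

E1: ¬((¬req ∨ req) ∧ rdy) ∧ ¬en ∧ (¬rdy ∧ ¬en ∨ ¬sel ∧ sel ∨ ¬sel)
    = ¬((¬req ∨ req) ∧ rdy) ∧ ¬en ∧ (¬rdy ∧ ¬en ∨ ¬sel)   — complement / identity
    = ¬rdy ∧ ¬en ∧ (¬rdy ∧ ¬en ∨ ¬sel)   — complement / identity
    = ¬rdy ∧ ¬en   — absorption
E2: ¬(¬¬en ∧ ¬req)
    = ¬en ∨ req   — De Morgan
These differ: at en=1, rdy=1, req=1, sel=1, E1 = 0 but E2 = 1.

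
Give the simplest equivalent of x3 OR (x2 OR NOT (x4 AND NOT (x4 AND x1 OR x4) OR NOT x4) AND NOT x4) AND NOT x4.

x3 OR (x2 OR NOT (x4 AND NOT (x4 AND x1 OR x4) OR NOT x4) AND NOT x4) AND NOT x4
= x3 OR (x2 OR NOT (x4 AND NOT x4 OR NOT x4) AND NOT x4) AND NOT x4
= x3 OR (x2 OR NOT NOT x4 AND NOT x4) AND NOT x4
= x3 OR (x2 OR x4 AND NOT x4) AND NOT x4
= x3 OR x2 AND NOT x4

x3 OR x2 AND NOT x4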